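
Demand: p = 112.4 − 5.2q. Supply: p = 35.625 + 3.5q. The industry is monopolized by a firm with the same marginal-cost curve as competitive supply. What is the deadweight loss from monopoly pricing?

47.41

Competitive equilibrium: 112.4 − 5.2q = 35.625 + 3.5q → q* = 8.8247, p* = 66.5115.
Marginal revenue: MR = 112.4 − 10.4q. Set MR = MC: 112.4 − 10.4q = 35.625 + 3.5q → q_m = 5.5234.
Price p_m = 112.4 − 5.2·5.5234 = 83.6783; MC(q_m) = 35.625 + 3.5·5.5234 = 54.9569.
Competitive q* = 8.8247, so Δq = 3.3013; wedge = 83.6783 − 54.9569 = 28.7214.
Welfare loss = ½ × 3.3013 × 28.7214 = 47.41.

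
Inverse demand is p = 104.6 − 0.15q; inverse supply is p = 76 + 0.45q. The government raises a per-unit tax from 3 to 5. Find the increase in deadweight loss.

Competitive equilibrium: 104.6 − 0.15q = 76 + 0.45q → q* = 47.6667, p* = 97.45.
For a per-unit tax t: Δq = t/0.6, so DWL = ½·t·(t/0.6) = t²/1.2.
At t = 3: DWL = 7.5. At t = 5: DWL = 20.833.
Increase = 20.833 − 7.5 = 13.33.

13.33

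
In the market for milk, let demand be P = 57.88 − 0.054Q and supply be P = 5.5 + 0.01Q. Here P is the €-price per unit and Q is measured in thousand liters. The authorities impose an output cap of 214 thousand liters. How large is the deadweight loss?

€11691.03 thousand

Competitive equilibrium: 57.88 − 0.054Q = 5.5 + 0.01Q → Q* = 818.4375, P* = 13.6844.
At Q = 214: demand price = 57.88 − 0.054·214 = 46.324; supply price = 5.5 + 0.01·214 = 7.64.
ΔQ = 818.4375 − 214 = 604.4375; wedge = 46.324 − 7.64 = 38.684.
Deadweight loss = ½ × 604.4375 × 38.684 = €11691.03 thousand.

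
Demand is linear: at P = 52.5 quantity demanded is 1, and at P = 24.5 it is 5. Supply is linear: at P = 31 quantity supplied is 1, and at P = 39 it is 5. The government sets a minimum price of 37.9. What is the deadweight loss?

Demand slope = (24.5 − 52.5)/(5 − 1) = −7, so P = 59.5 − 7Q.
Supply slope = (39 − 31)/(5 − 1) = 2, so P = 29 + 2Q.
Competitive equilibrium: 59.5 − 7Q = 29 + 2Q → Q* = 3.3889, P* = 35.7778.
At the floor P = 37.9, quantity demanded = (59.5 − 37.9)/7 = 3.0857.
Sellers' marginal cost at Q' = 3.0857: 29 + 2·3.0857 = 35.1714.
ΔQ = 3.3889 − 3.0857 = 0.3032; wedge = 37.9 − 35.1714 = 2.7286.
The triangle = ½ × 0.3032 × 2.7286 = 0.41.

0.41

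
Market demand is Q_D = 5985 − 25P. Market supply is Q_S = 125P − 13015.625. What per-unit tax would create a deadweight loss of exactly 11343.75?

In inverse form: demand P = 239.4 − 0.04Q, supply P = 104.125 + 0.008Q.
Competitive equilibrium: 239.4 − 0.04Q = 104.125 + 0.008Q → Q* = 2818.2292, P* = 126.6708.
A tax t gives ΔQ = t/0.048 and wedge t, so DWL = t²/0.096.
t²/0.096 = 11343.75 → t² = 1089 → t = 33.

33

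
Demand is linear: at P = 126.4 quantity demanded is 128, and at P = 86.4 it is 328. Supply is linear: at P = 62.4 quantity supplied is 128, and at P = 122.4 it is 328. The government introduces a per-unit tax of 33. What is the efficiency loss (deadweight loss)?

1089

Demand slope = (86.4 − 126.4)/(328 − 128) = −0.2, so P = 152 − 0.2Q.
Supply slope = (122.4 − 62.4)/(328 − 128) = 0.3, so P = 24 + 0.3Q.
Competitive equilibrium: 152 − 0.2Q = 24 + 0.3Q → Q* = 256, P* = 100.8.
With the tax, the buyer price exceeds the seller price by 33: (152 − 0.2Q) − (24 + 0.3Q) = 33 → Q' = 190.
ΔQ = 256 − 190 = 66; the wedge equals the tax, 33.
Welfare loss = ½ × 66 × 33 = 1089.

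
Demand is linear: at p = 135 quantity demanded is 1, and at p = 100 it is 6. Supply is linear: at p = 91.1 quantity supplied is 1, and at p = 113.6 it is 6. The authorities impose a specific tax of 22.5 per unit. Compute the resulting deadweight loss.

22.01

Demand slope = (100 − 135)/(6 − 1) = −7, so p = 142 − 7q.
Supply slope = (113.6 − 91.1)/(6 − 1) = 4.5, so p = 86.6 + 4.5q.
Competitive equilibrium: 142 − 7q = 86.6 + 4.5q → q* = 4.8174, p* = 108.2783.
With the tax, the buyer price exceeds the seller price by 22.5: (142 − 7q) − (86.6 + 4.5q) = 22.5 → q' = 2.8609.
Δq = 4.8174 − 2.8609 = 1.9565; the wedge equals the tax, 22.5.
The triangle = ½ × 1.9565 × 22.5 = 22.01.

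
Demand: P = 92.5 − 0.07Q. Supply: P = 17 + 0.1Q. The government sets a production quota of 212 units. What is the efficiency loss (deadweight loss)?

4579.68

Competitive equilibrium: 92.5 − 0.07Q = 17 + 0.1Q → Q* = 444.1176, P* = 61.4118.
At Q = 212: demand price = 92.5 − 0.07·212 = 77.66; supply price = 17 + 0.1·212 = 38.2.
ΔQ = 444.1176 − 212 = 232.1176; wedge = 77.66 − 38.2 = 39.46.
Welfare loss = ½ × 232.1176 × 39.46 = 4579.68.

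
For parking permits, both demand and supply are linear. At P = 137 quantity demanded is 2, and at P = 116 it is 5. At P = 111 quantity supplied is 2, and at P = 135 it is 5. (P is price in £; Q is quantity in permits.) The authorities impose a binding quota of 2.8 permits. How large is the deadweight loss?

Demand slope = (116 − 137)/(5 − 2) = −7, so P = 151 − 7Q.
Supply slope = (135 − 111)/(5 − 2) = 8, so P = 95 + 8Q.
Competitive equilibrium: 151 − 7Q = 95 + 8Q → Q* = 3.7333, P* = 124.8667.
At Q = 2.8: demand price = 151 − 7·2.8 = 131.4; supply price = 95 + 8·2.8 = 117.4.
ΔQ = 3.7333 − 2.8 = 0.9333; wedge = 131.4 − 117.4 = 14.
Welfare loss = ½ × 0.9333 × 14 = £6.53.

£6.53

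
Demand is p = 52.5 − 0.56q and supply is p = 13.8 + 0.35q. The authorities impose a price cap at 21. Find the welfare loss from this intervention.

Competitive equilibrium: 52.5 − 0.56q = 13.8 + 0.35q → q* = 42.5275, p* = 28.6846.
At the ceiling p = 21, quantity supplied = (21 − 13.8)/0.35 = 20.5714.
Willingness to pay at q' = 20.5714: 52.5 − 0.56·20.5714 = 40.98.
Δq = 42.5275 − 20.5714 = 21.9561; wedge = 40.98 − 21 = 19.98.
The triangle = ½ × 21.9561 × 19.98 = 219.34.

219.34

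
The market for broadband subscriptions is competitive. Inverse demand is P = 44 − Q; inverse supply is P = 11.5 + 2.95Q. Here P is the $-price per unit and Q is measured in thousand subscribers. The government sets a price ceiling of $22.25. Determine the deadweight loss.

$41.50 thousand

Competitive equilibrium: 44 − Q = 11.5 + 2.95Q → Q* = 8.2278, P* = 35.7722.
At the ceiling P = 22.25, quantity supplied = (22.25 − 11.5)/2.95 = 3.6441.
Willingness to pay at Q' = 3.6441: 44 − 1·3.6441 = 40.3559.
ΔQ = 8.2278 − 3.6441 = 4.5837; wedge = 40.3559 − 22.25 = 18.1059.
Welfare loss = ½ × 4.5837 × 18.1059 = $41.50 thousand.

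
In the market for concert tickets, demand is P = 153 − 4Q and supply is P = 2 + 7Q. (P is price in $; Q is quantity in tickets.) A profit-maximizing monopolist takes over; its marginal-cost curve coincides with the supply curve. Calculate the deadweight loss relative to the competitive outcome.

$73.70

Competitive equilibrium: 153 − 4Q = 2 + 7Q → Q* = 13.7273, P* = 98.0909.
Marginal revenue: MR = 153 − 8Q. Set MR = MC: 153 − 8Q = 2 + 7Q → Q_m = 10.0667.
Price P_m = 153 − 4·10.0667 = 112.7332; MC(Q_m) = 2 + 7·10.0667 = 72.4669.
Competitive Q* = 13.7273, so ΔQ = 3.6606; wedge = 112.7332 − 72.4669 = 40.2663.
DWL = ½ × 3.6606 × 40.2663 = $73.70.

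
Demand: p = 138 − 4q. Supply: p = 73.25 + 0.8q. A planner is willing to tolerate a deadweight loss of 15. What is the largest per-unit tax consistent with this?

12

Competitive equilibrium: 138 − 4q = 73.25 + 0.8q → q* = 13.4896, p* = 84.0417.
A tax t gives Δq = t/4.8 and wedge t, so DWL = t²/9.6.
t²/9.6 = 15 → t² = 144 → t = 12.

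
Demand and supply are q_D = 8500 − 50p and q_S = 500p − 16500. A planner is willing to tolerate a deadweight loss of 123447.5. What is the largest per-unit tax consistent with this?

73.7

In inverse form: demand p = 170 − 0.02q, supply p = 33 + 0.002q.
Competitive equilibrium: 170 − 0.02q = 33 + 0.002q → q* = 6227.2727, p* = 45.4545.
A tax t gives Δq = t/0.022 and wedge t, so DWL = t²/0.044.
t²/0.044 = 123447.5 → t² = 5431.69 → t = 73.7.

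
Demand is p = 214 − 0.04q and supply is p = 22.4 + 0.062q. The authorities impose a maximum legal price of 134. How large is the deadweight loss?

313.73

Competitive equilibrium: 214 − 0.04q = 22.4 + 0.062q → q* = 1878.4314, p* = 138.8627.
At the ceiling p = 134, quantity supplied = (134 − 22.4)/0.062 = 1800.
Willingness to pay at q' = 1800: 214 − 0.04·1800 = 142.
Δq = 1878.4314 − 1800 = 78.4314; wedge = 142 − 134 = 8.
Welfare loss = ½ × 78.4314 × 8 = 313.73.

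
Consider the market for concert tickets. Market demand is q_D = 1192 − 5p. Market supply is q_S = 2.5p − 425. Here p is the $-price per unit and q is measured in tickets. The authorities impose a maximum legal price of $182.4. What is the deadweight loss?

In inverse form: demand p = 238.4 − 0.2q, supply p = 170 + 0.4q.
Competitive equilibrium: 238.4 − 0.2q = 170 + 0.4q → q* = 114, p* = 215.6.
At the ceiling p = 182.4, quantity supplied = (182.4 − 170)/0.4 = 31.
Willingness to pay at q' = 31: 238.4 − 0.2·31 = 232.2.
Δq = 114 − 31 = 83; wedge = 232.2 − 182.4 = 49.8.
The triangle = ½ × 83 × 49.8 = $2066.70.

$2066.70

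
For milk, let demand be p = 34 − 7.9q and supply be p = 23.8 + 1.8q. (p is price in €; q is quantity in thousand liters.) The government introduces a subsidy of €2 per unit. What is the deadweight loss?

Competitive equilibrium: 34 − 7.9q = 23.8 + 1.8q → q* = 1.0515, p* = 25.6928.
The subsidy lowers effective supply by 2: p = 21.8 + 1.8q.
New quantity: 34 − 7.9q = 21.8 + 1.8q → q' = 1.2577.
Overproduction Δq = 1.2577 − 1.0515 = 0.2062; wedge = subsidy = 2.
The triangle = ½ × 0.2062 × 2 = €0.21 thousand.

€0.21 thousand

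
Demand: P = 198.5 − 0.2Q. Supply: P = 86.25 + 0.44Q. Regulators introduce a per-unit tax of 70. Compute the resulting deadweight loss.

Competitive equilibrium: 198.5 − 0.2Q = 86.25 + 0.44Q → Q* = 175.3906, P* = 163.4219.
With the tax, the buyer price exceeds the seller price by 70: (198.5 − 0.2Q) − (86.25 + 0.44Q) = 70 → Q' = 66.0156.
ΔQ = 175.3906 − 66.0156 = 109.375; the wedge equals the tax, 70.
The triangle = ½ × 109.375 × 70 = 3828.125.

3828.125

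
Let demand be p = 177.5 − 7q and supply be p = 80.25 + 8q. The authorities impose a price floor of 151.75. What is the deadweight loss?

59

Competitive equilibrium: 177.5 − 7q = 80.25 + 8q → q* = 6.4833, p* = 132.1167.
At the floor p = 151.75, quantity demanded = (177.5 − 151.75)/7 = 3.6786.
Sellers' marginal cost at q' = 3.6786: 80.25 + 8·3.6786 = 109.6788.
Δq = 6.4833 − 3.6786 = 2.8047; wedge = 151.75 − 109.6788 = 42.0712.
Welfare loss = ½ × 2.8047 × 42.0712 = 59.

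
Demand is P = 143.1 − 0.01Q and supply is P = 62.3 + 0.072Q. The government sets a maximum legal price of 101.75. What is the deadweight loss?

Competitive equilibrium: 143.1 − 0.01Q = 62.3 + 0.072Q → Q* = 985.3659, P* = 133.2463.
At the ceiling P = 101.75, quantity supplied = (101.75 − 62.3)/0.072 = 547.9167.
Willingness to pay at Q' = 547.9167: 143.1 − 0.01·547.9167 = 137.6208.
ΔQ = 985.3659 − 547.9167 = 437.4492; wedge = 137.6208 − 101.75 = 35.8708.
Deadweight loss = ½ × 437.4492 × 35.8708 = 7845.83.

7845.83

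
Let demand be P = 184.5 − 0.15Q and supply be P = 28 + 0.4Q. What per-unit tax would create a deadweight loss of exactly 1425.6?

Competitive equilibrium: 184.5 − 0.15Q = 28 + 0.4Q → Q* = 284.5455, P* = 141.8182.
A tax t gives ΔQ = t/0.55 and wedge t, so DWL = t²/1.1.
t²/1.1 = 1425.6 → t² = 1568.16 → t = 39.6.

39.6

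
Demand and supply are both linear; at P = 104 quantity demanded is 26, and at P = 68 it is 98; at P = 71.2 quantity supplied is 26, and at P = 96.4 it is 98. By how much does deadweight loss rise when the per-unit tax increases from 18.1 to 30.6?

Demand slope = (68 − 104)/(98 − 26) = −0.5, so P = 117 − 0.5Q.
Supply slope = (96.4 − 71.2)/(98 − 26) = 0.35, so P = 62.1 + 0.35Q.
Competitive equilibrium: 117 − 0.5Q = 62.1 + 0.35Q → Q* = 64.5882, P* = 84.7059.
For a per-unit tax t: ΔQ = t/0.85, so DWL = ½·t·(t/0.85) = t²/1.7.
At t = 18.1: DWL = 192.712. At t = 30.6: DWL = 550.8.
Increase = 550.8 − 192.712 = 358.09.

358.09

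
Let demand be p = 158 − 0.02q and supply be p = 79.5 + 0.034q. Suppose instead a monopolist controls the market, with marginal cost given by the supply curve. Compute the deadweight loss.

4167.85

Competitive equilibrium: 158 − 0.02q = 79.5 + 0.034q → q* = 1453.7037, p* = 128.9259.
Marginal revenue: MR = 158 − 0.04q. Set MR = MC: 158 − 0.04q = 79.5 + 0.034q → q_m = 1060.8108.
Price p_m = 158 − 0.02·1060.8108 = 136.7838; MC(q_m) = 79.5 + 0.034·1060.8108 = 115.5676.
Competitive q* = 1453.7037, so Δq = 392.8929; wedge = 136.7838 − 115.5676 = 21.2162.
The triangle = ½ × 392.8929 × 21.2162 = 4167.85.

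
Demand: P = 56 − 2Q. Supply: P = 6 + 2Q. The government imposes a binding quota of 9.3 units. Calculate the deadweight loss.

20.48

Competitive equilibrium: 56 − 2Q = 6 + 2Q → Q* = 12.5, P* = 31.
At Q = 9.3: demand price = 56 − 2·9.3 = 37.4; supply price = 6 + 2·9.3 = 24.6.
ΔQ = 12.5 − 9.3 = 3.2; wedge = 37.4 − 24.6 = 12.8.
The triangle = ½ × 3.2 × 12.8 = 20.48.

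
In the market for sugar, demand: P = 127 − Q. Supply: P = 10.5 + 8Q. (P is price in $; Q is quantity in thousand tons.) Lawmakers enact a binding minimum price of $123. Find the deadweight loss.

Competitive equilibrium: 127 − Q = 10.5 + 8Q → Q* = 12.9444, P* = 114.0556.
At the floor P = 123, quantity demanded = (127 − 123)/1 = 4.
Sellers' marginal cost at Q' = 4: 10.5 + 8·4 = 42.5.
ΔQ = 12.9444 − 4 = 8.9444; wedge = 123 − 42.5 = 80.5.
Deadweight loss = ½ × 8.9444 × 80.5 = $360.01 thousand.

$360.01 thousand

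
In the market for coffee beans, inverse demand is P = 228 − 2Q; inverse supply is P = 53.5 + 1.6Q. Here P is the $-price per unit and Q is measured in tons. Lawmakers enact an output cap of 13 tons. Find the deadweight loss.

$2264.90

Competitive equilibrium: 228 − 2Q = 53.5 + 1.6Q → Q* = 48.4722, P* = 131.0556.
At Q = 13: demand price = 228 − 2·13 = 202; supply price = 53.5 + 1.6·13 = 74.3.
ΔQ = 48.4722 − 13 = 35.4722; wedge = 202 − 74.3 = 127.7.
DWL = ½ × 35.4722 × 127.7 = $2264.90.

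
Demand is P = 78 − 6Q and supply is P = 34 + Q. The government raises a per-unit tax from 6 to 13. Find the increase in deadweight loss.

9.50

Competitive equilibrium: 78 − 6Q = 34 + Q → Q* = 6.2857, P* = 40.2857.
For a per-unit tax t: ΔQ = t/7, so DWL = ½·t·(t/7) = t²/14.
At t = 6: DWL = 2.571. At t = 13: DWL = 12.071.
Increase = 12.071 − 2.571 = 9.50.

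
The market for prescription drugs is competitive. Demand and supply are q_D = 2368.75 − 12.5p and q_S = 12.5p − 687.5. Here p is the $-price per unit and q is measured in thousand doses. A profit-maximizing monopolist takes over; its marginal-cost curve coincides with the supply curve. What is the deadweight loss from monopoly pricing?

$6281.34 thousand

In inverse form: demand p = 189.5 − 0.08q, supply p = 55 + 0.08q.
Competitive equilibrium: 189.5 − 0.08q = 55 + 0.08q → q* = 840.625, p* = 122.25.
Marginal revenue: MR = 189.5 − 0.16q. Set MR = MC: 189.5 − 0.16q = 55 + 0.08q → q_m = 560.41667.
Price p_m = 189.5 − 0.08·560.41667 = 144.66667; MC(q_m) = 55 + 0.08·560.41667 = 99.83333.
Competitive q* = 840.625, so Δq = 280.20833; wedge = 144.66667 − 99.83333 = 44.83334.
Deadweight loss = ½ × 280.20833 × 44.83334 = $6281.34 thousand.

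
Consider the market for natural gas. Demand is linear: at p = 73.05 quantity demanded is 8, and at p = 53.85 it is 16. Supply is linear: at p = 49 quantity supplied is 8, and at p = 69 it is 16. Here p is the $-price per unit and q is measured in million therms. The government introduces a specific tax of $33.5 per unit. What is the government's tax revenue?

Demand slope = (53.85 − 73.05)/(16 − 8) = −2.4, so p = 92.25 − 2.4q.
Supply slope = (69 − 49)/(16 − 8) = 2.5, so p = 29 + 2.5q.
Competitive equilibrium: 92.25 − 2.4q = 29 + 2.5q → q* = 12.9082, p* = 61.2704.
With the tax, the buyer price exceeds the seller price by 33.5: (92.25 − 2.4q) − (29 + 2.5q) = 33.5 → q' = 6.0714.
Tax revenue = 33.5 × 6.0714 = $203.39 million.

$203.39 million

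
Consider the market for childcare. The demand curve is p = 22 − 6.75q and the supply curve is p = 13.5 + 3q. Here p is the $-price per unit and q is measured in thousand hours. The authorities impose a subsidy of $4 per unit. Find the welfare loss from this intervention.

Competitive equilibrium: 22 − 6.75q = 13.5 + 3q → q* = 0.8718, p* = 16.1154.
The subsidy lowers effective supply by 4: p = 9.5 + 3q.
New quantity: 22 − 6.75q = 9.5 + 3q → q' = 1.2821.
Overproduction Δq = 1.2821 − 0.8718 = 0.4103; wedge = subsidy = 4.
Welfare loss = ½ × 0.4103 × 4 = $0.82 thousand.

$0.82 thousand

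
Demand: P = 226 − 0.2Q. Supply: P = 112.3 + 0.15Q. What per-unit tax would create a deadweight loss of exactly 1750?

Competitive equilibrium: 226 − 0.2Q = 112.3 + 0.15Q → Q* = 324.8571, P* = 161.0286.
A tax t gives ΔQ = t/0.35 and wedge t, so DWL = t²/0.7.
t²/0.7 = 1750 → t² = 1225 → t = 35.

35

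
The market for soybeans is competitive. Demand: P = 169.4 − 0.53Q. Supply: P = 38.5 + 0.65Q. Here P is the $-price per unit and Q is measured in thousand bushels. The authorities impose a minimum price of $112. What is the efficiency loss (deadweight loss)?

$4.08 thousand

Competitive equilibrium: 169.4 − 0.53Q = 38.5 + 0.65Q → Q* = 110.9322, P* = 110.6059.
At the floor P = 112, quantity demanded = (169.4 − 112)/0.53 = 108.3019.
Sellers' marginal cost at Q' = 108.3019: 38.5 + 0.65·108.3019 = 108.8962.
ΔQ = 110.9322 − 108.3019 = 2.6303; wedge = 112 − 108.8962 = 3.1038.
The triangle = ½ × 2.6303 × 3.1038 = $4.08 thousand.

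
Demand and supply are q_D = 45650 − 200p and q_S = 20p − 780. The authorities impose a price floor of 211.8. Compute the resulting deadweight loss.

626.27

In inverse form: demand p = 228.25 − 0.005q, supply p = 39 + 0.05q.
Competitive equilibrium: 228.25 − 0.005q = 39 + 0.05q → q* = 3440.9091, p* = 211.0455.
At the floor p = 211.8, quantity demanded = (228.25 − 211.8)/0.005 = 3290.
Sellers' marginal cost at q' = 3290: 39 + 0.05·3290 = 203.5.
Δq = 3440.9091 − 3290 = 150.9091; wedge = 211.8 − 203.5 = 8.3.
The triangle = ½ × 150.9091 × 8.3 = 626.27.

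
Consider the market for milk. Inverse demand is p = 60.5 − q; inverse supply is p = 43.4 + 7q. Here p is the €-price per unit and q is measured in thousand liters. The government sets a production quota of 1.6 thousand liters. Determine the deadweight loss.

€1.16 thousand

Competitive equilibrium: 60.5 − q = 43.4 + 7q → q* = 2.1375, p* = 58.3625.
At q = 1.6: demand price = 60.5 − 1·1.6 = 58.9; supply price = 43.4 + 7·1.6 = 54.6.
Δq = 2.1375 − 1.6 = 0.5375; wedge = 58.9 − 54.6 = 4.3.
Deadweight loss = ½ × 0.5375 × 4.3 = €1.16 thousand.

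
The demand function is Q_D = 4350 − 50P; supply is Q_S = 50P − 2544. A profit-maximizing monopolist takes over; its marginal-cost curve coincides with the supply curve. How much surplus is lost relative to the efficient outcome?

In inverse form: demand P = 87 − 0.02Q, supply P = 50.88 + 0.02Q.
Competitive equilibrium: 87 − 0.02Q = 50.88 + 0.02Q → Q* = 903, P* = 68.94.
Marginal revenue: MR = 87 − 0.04Q. Set MR = MC: 87 − 0.04Q = 50.88 + 0.02Q → Q_m = 602.
Price P_m = 87 − 0.02·602 = 74.96; MC(Q_m) = 50.88 + 0.02·602 = 62.92.
Competitive Q* = 903, so ΔQ = 301; wedge = 74.96 − 62.92 = 12.04.
DWL = ½ × 301 × 12.04 = 1812.02.

1812.02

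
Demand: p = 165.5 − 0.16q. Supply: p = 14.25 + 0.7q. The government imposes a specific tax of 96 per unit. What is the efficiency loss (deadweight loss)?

5358.14

Competitive equilibrium: 165.5 − 0.16q = 14.25 + 0.7q → q* = 175.8721, p* = 137.3605.
With the tax, the buyer price exceeds the seller price by 96: (165.5 − 0.16q) − (14.25 + 0.7q) = 96 → q' = 64.2442.
Δq = 175.8721 − 64.2442 = 111.6279; the wedge equals the tax, 96.
DWL = ½ × 111.6279 × 96 = 5358.14.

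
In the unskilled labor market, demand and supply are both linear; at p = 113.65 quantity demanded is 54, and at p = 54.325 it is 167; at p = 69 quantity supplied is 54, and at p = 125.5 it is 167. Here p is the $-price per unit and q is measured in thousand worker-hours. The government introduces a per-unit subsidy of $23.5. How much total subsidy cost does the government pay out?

Demand slope = (54.325 − 113.65)/(167 − 54) = −0.525, so p = 142 − 0.525q.
Supply slope = (125.5 − 69)/(167 − 54) = 0.5, so p = 42 + 0.5q.
Competitive equilibrium: 142 − 0.525q = 42 + 0.5q → q* = 97.561, p* = 90.7805.
The subsidy lowers effective supply by 23.5: p = 18.5 + 0.5q.
New quantity: 142 − 0.525q = 18.5 + 0.5q → q' = 120.4878.
Total subsidy cost = 23.5 × 120.4878 = $2831.46 thousand.

$2831.46 thousand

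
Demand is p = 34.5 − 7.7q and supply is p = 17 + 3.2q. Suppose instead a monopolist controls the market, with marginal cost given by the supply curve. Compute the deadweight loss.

Competitive equilibrium: 34.5 − 7.7q = 17 + 3.2q → q* = 1.6055, p* = 22.1376.
Marginal revenue: MR = 34.5 − 15.4q. Set MR = MC: 34.5 − 15.4q = 17 + 3.2q → q_m = 0.9409.
Price p_m = 34.5 − 7.7·0.9409 = 27.2551; MC(q_m) = 17 + 3.2·0.9409 = 20.0109.
Competitive q* = 1.6055, so Δq = 0.6646; wedge = 27.2551 − 20.0109 = 7.2442.
Deadweight loss = ½ × 0.6646 × 7.2442 = 2.41.

2.41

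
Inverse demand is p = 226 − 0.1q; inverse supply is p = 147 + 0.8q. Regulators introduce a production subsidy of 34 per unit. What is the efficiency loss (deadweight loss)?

642.22

Competitive equilibrium: 226 − 0.1q = 147 + 0.8q → q* = 87.7778, p* = 217.2222.
The subsidy lowers effective supply by 34: p = 113 + 0.8q.
New quantity: 226 − 0.1q = 113 + 0.8q → q' = 125.5556.
Overproduction Δq = 125.5556 − 87.7778 = 37.7778; wedge = subsidy = 34.
DWL = ½ × 37.7778 × 34 = 642.22.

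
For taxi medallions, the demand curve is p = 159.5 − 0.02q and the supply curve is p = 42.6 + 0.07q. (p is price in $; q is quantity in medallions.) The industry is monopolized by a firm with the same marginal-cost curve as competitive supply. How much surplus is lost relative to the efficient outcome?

Competitive equilibrium: 159.5 − 0.02q = 42.6 + 0.07q → q* = 1298.88889, p* = 133.52222.
Marginal revenue: MR = 159.5 − 0.04q. Set MR = MC: 159.5 − 0.04q = 42.6 + 0.07q → q_m = 1062.72727.
Price p_m = 159.5 − 0.02·1062.72727 = 138.24545; MC(q_m) = 42.6 + 0.07·1062.72727 = 116.99091.
Competitive q* = 1298.88889, so Δq = 236.16162; wedge = 138.24545 − 116.99091 = 21.25454.
Welfare loss = ½ × 236.16162 × 21.25454 = $2509.75.

$2509.75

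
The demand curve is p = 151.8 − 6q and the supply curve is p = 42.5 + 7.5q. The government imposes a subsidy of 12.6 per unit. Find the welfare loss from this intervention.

Competitive equilibrium: 151.8 − 6q = 42.5 + 7.5q → q* = 8.0963, p* = 103.2222.
The subsidy lowers effective supply by 12.6: p = 29.9 + 7.5q.
New quantity: 151.8 − 6q = 29.9 + 7.5q → q' = 9.0296.
Overproduction Δq = 9.0296 − 8.0963 = 0.9333; wedge = subsidy = 12.6.
Welfare loss = ½ × 0.9333 × 12.6 = 5.88.

5.88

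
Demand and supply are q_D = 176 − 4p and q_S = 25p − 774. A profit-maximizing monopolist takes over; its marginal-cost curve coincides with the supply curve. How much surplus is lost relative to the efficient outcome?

62.84

In inverse form: demand p = 44 − 0.25q, supply p = 30.96 + 0.04q.
Competitive equilibrium: 44 − 0.25q = 30.96 + 0.04q → q* = 44.9655, p* = 32.7586.
Marginal revenue: MR = 44 − 0.5q. Set MR = MC: 44 − 0.5q = 30.96 + 0.04q → q_m = 24.1481.
Price p_m = 44 − 0.25·24.1481 = 37.963; MC(q_m) = 30.96 + 0.04·24.1481 = 31.9259.
Competitive q* = 44.9655, so Δq = 20.8174; wedge = 37.963 − 31.9259 = 6.0371.
Welfare loss = ½ × 20.8174 × 6.0371 = 62.84.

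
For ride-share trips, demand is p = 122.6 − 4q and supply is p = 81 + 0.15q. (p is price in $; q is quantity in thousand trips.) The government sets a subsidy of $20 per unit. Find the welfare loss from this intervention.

$48.19 thousand

Competitive equilibrium: 122.6 − 4q = 81 + 0.15q → q* = 10.0241, p* = 82.5036.
The subsidy lowers effective supply by 20: p = 61 + 0.15q.
New quantity: 122.6 − 4q = 61 + 0.15q → q' = 14.8434.
Overproduction Δq = 14.8434 − 10.0241 = 4.8193; wedge = subsidy = 20.
Welfare loss = ½ × 4.8193 × 20 = $48.19 thousand.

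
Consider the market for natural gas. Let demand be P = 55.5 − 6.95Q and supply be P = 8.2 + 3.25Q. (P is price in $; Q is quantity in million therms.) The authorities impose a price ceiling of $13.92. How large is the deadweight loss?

Competitive equilibrium: 55.5 − 6.95Q = 8.2 + 3.25Q → Q* = 4.6373, P* = 23.2711.
At the ceiling P = 13.92, quantity supplied = (13.92 − 8.2)/3.25 = 1.76.
Willingness to pay at Q' = 1.76: 55.5 − 6.95·1.76 = 43.268.
ΔQ = 4.6373 − 1.76 = 2.8773; wedge = 43.268 − 13.92 = 29.348.
DWL = ½ × 2.8773 × 29.348 = $42.22 million.

$42.22 million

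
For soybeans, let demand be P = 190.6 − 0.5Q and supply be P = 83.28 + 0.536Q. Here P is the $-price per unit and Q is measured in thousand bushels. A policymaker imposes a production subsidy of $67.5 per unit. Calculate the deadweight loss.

$2198.96 thousand

Competitive equilibrium: 190.6 − 0.5Q = 83.28 + 0.536Q → Q* = 103.5907, P* = 138.8046.
The subsidy lowers effective supply by 67.5: P = 15.78 + 0.536Q.
New quantity: 190.6 − 0.5Q = 15.78 + 0.536Q → Q' = 168.7452.
Overproduction ΔQ = 168.7452 − 103.5907 = 65.1545; wedge = subsidy = 67.5.
Deadweight loss = ½ × 65.1545 × 67.5 = $2198.96 thousand.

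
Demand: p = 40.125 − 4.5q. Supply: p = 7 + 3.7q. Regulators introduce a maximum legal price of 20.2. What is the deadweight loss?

Competitive equilibrium: 40.125 − 4.5q = 7 + 3.7q → q* = 4.0396, p* = 21.9466.
At the ceiling p = 20.2, quantity supplied = (20.2 − 7)/3.7 = 3.5676.
Willingness to pay at q' = 3.5676: 40.125 − 4.5·3.5676 = 24.0708.
Δq = 4.0396 − 3.5676 = 0.472; wedge = 24.0708 − 20.2 = 3.8708.
Deadweight loss = ½ × 0.472 × 3.8708 = 0.91.

0.91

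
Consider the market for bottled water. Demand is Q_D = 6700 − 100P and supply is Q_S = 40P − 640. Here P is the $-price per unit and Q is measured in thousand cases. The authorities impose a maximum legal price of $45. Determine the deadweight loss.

In inverse form: demand P = 67 − 0.01Q, supply P = 16 + 0.025Q.
Competitive equilibrium: 67 − 0.01Q = 16 + 0.025Q → Q* = 1457.1429, P* = 52.4286.
At the ceiling P = 45, quantity supplied = (45 − 16)/0.025 = 1160.
Willingness to pay at Q' = 1160: 67 − 0.01·1160 = 55.4.
ΔQ = 1457.1429 − 1160 = 297.1429; wedge = 55.4 − 45 = 10.4.
Welfare loss = ½ × 297.1429 × 10.4 = $1545.14 thousand.

$1545.14 thousand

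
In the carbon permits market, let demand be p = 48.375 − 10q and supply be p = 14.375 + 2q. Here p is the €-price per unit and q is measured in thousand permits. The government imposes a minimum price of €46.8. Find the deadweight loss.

Competitive equilibrium: 48.375 − 10q = 14.375 + 2q → q* = 2.8333, p* = 20.0417.
At the floor p = 46.8, quantity demanded = (48.375 − 46.8)/10 = 0.1575.
Sellers' marginal cost at q' = 0.1575: 14.375 + 2·0.1575 = 14.69.
Δq = 2.8333 − 0.1575 = 2.6758; wedge = 46.8 − 14.69 = 32.11.
DWL = ½ × 2.6758 × 32.11 = €42.96 thousand.

€42.96 thousand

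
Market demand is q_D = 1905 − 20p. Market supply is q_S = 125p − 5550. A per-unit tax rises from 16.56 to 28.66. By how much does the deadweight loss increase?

In inverse form: demand p = 95.25 − 0.05q, supply p = 44.4 + 0.008q.
Competitive equilibrium: 95.25 − 0.05q = 44.4 + 0.008q → q* = 876.7241, p* = 51.4138.
For a per-unit tax t: Δq = t/0.058, so DWL = ½·t·(t/0.058) = t²/0.116.
At t = 16.56: DWL = 2364.083. At t = 28.66: DWL = 7080.997.
Increase = 7080.997 − 2364.083 = 4716.91.

4716.91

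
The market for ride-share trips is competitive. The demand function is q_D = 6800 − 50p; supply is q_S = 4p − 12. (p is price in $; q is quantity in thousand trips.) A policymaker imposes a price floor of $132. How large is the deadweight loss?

$11557.41 thousand

In inverse form: demand p = 136 − 0.02q, supply p = 3 + 0.25q.
Competitive equilibrium: 136 − 0.02q = 3 + 0.25q → q* = 492.5926, p* = 126.1481.
At the floor p = 132, quantity demanded = (136 − 132)/0.02 = 200.
Sellers' marginal cost at q' = 200: 3 + 0.25·200 = 53.
Δq = 492.5926 − 200 = 292.5926; wedge = 132 − 53 = 79.
DWL = ½ × 292.5926 × 79 = $11557.41 thousand.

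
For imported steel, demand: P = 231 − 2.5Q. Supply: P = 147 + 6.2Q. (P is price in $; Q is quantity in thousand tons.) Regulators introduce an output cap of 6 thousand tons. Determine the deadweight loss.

Competitive equilibrium: 231 − 2.5Q = 147 + 6.2Q → Q* = 9.6552, P* = 206.8621.
At Q = 6: demand price = 231 − 2.5·6 = 216; supply price = 147 + 6.2·6 = 184.2.
ΔQ = 9.6552 − 6 = 3.6552; wedge = 216 − 184.2 = 31.8.
Deadweight loss = ½ × 3.6552 × 31.8 = $58.12 thousand.

$58.12 thousand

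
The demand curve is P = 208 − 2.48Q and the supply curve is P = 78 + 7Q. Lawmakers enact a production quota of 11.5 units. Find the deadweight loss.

23.22

Competitive equilibrium: 208 − 2.48Q = 78 + 7Q → Q* = 13.7131, P* = 173.9916.
At Q = 11.5: demand price = 208 − 2.48·11.5 = 179.48; supply price = 78 + 7·11.5 = 158.5.
ΔQ = 13.7131 − 11.5 = 2.2131; wedge = 179.48 − 158.5 = 20.98.
DWL = ½ × 2.2131 × 20.98 = 23.22.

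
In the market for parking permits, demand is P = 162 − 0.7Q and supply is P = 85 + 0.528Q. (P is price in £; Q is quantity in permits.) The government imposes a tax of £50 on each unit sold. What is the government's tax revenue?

Competitive equilibrium: 162 − 0.7Q = 85 + 0.528Q → Q* = 62.7036, P* = 118.1075.
With the tax, the buyer price exceeds the seller price by 50: (162 − 0.7Q) − (85 + 0.528Q) = 50 → Q' = 21.987.
Tax revenue = 50 × 21.987 = £1099.35.

£1099.35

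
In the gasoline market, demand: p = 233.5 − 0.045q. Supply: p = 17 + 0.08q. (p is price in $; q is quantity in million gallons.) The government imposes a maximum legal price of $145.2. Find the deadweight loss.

Competitive equilibrium: 233.5 − 0.045q = 17 + 0.08q → q* = 1732, p* = 155.56.
At the ceiling p = 145.2, quantity supplied = (145.2 − 17)/0.08 = 1602.5.
Willingness to pay at q' = 1602.5: 233.5 − 0.045·1602.5 = 161.3875.
Δq = 1732 − 1602.5 = 129.5; wedge = 161.3875 − 145.2 = 16.1875.
Welfare loss = ½ × 129.5 × 16.1875 = $1048.14 million.

$1048.14 million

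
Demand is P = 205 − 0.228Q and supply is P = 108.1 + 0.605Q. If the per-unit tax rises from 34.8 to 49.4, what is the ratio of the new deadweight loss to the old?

2.015

Competitive equilibrium: 205 − 0.228Q = 108.1 + 0.605Q → Q* = 116.3265, P* = 178.4776.
For a per-unit tax t: ΔQ = t/0.833, so DWL = ½·t·(t/0.833) = t²/1.666.
At t = 34.8: DWL = 726.915. At t = 49.4: DWL = 1464.802.
Ratio = (49.4/34.8)² = 2.015.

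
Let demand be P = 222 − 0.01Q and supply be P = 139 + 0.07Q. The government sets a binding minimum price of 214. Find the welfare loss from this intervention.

Competitive equilibrium: 222 − 0.01Q = 139 + 0.07Q → Q* = 1037.5, P* = 211.625.
At the floor P = 214, quantity demanded = (222 − 214)/0.01 = 800.
Sellers' marginal cost at Q' = 800: 139 + 0.07·800 = 195.
ΔQ = 1037.5 − 800 = 237.5; wedge = 214 − 195 = 19.
Welfare loss = ½ × 237.5 × 19 = 2256.25.

2256.25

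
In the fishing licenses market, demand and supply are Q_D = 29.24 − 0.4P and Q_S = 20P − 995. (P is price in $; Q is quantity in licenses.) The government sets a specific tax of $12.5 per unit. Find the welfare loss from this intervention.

$30.64

In inverse form: demand P = 73.1 − 2.5Q, supply P = 49.75 + 0.05Q.
Competitive equilibrium: 73.1 − 2.5Q = 49.75 + 0.05Q → Q* = 9.1569, P* = 50.2078.
With the tax, the buyer price exceeds the seller price by 12.5: (73.1 − 2.5Q) − (49.75 + 0.05Q) = 12.5 → Q' = 4.2549.
ΔQ = 9.1569 − 4.2549 = 4.902; the wedge equals the tax, 12.5.
Welfare loss = ½ × 4.902 × 12.5 = $30.64.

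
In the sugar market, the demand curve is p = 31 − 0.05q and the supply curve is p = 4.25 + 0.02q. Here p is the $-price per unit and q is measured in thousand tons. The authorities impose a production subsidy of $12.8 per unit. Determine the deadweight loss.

$1170.29 thousand

Competitive equilibrium: 31 − 0.05q = 4.25 + 0.02q → q* = 382.1429, p* = 11.8929.
The subsidy lowers effective supply by 12.8: p = 0.02q − 8.55.
New quantity: 31 − 0.05q = 0.02q − 8.55 → q' = 565.
Overproduction Δq = 565 − 382.1429 = 182.8571; wedge = subsidy = 12.8.
Welfare loss = ½ × 182.8571 × 12.8 = $1170.29 thousand.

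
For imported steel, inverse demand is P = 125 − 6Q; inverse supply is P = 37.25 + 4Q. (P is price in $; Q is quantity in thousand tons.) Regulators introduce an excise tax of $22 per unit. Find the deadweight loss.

Competitive equilibrium: 125 − 6Q = 37.25 + 4Q → Q* = 8.775, P* = 72.35.
With the tax, the buyer price exceeds the seller price by 22: (125 − 6Q) − (37.25 + 4Q) = 22 → Q' = 6.575.
ΔQ = 8.775 − 6.575 = 2.2; the wedge equals the tax, 22.
DWL = ½ × 2.2 × 22 = $24.20 thousand.

$24.20 thousand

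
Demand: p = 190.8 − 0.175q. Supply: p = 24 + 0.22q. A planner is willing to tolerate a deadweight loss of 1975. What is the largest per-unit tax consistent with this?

39.5

Competitive equilibrium: 190.8 − 0.175q = 24 + 0.22q → q* = 422.2785, p* = 116.9013.
A tax t gives Δq = t/0.395 and wedge t, so DWL = t²/0.79.
t²/0.79 = 1975 → t² = 1560.25 → t = 39.5.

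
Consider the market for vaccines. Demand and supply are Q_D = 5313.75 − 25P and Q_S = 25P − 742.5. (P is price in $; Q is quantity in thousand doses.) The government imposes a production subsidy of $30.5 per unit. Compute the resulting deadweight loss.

$5814.06 thousand

In inverse form: demand P = 212.55 − 0.04Q, supply P = 29.7 + 0.04Q.
Competitive equilibrium: 212.55 − 0.04Q = 29.7 + 0.04Q → Q* = 2285.625, P* = 121.125.
The subsidy lowers effective supply by 30.5: P = 0.04Q − 0.8.
New quantity: 212.55 − 0.04Q = 0.04Q − 0.8 → Q' = 2666.875.
Overproduction ΔQ = 2666.875 − 2285.625 = 381.25; wedge = subsidy = 30.5.
DWL = ½ × 381.25 × 30.5 = $5814.06 thousand.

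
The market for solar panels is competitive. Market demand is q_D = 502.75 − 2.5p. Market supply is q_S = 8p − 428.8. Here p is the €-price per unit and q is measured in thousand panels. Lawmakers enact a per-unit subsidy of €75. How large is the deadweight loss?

In inverse form: demand p = 201.1 − 0.4q, supply p = 53.6 + 0.125q.
Competitive equilibrium: 201.1 − 0.4q = 53.6 + 0.125q → q* = 280.9524, p* = 88.719.
The subsidy lowers effective supply by 75: p = 0.125q − 21.4.
New quantity: 201.1 − 0.4q = 0.125q − 21.4 → q' = 423.8095.
Overproduction Δq = 423.8095 − 280.9524 = 142.8571; wedge = subsidy = 75.
The triangle = ½ × 142.8571 × 75 = €5357.14 thousand.

€5357.14 thousand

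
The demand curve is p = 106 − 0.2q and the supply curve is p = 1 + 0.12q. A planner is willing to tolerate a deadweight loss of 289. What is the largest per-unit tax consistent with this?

13.6

Competitive equilibrium: 106 − 0.2q = 1 + 0.12q → q* = 328.125, p* = 40.375.
A tax t gives Δq = t/0.32 and wedge t, so DWL = t²/0.64.
t²/0.64 = 289 → t² = 184.96 → t = 13.6.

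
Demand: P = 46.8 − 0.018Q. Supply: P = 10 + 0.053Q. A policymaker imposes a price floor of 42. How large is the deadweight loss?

Competitive equilibrium: 46.8 − 0.018Q = 10 + 0.053Q → Q* = 518.30986, P* = 37.47042.
At the floor P = 42, quantity demanded = (46.8 − 42)/0.018 = 266.66667.
Sellers' marginal cost at Q' = 266.66667: 10 + 0.053·266.66667 = 24.13333.
ΔQ = 518.30986 − 266.66667 = 251.64319; wedge = 42 − 24.13333 = 17.86667.
DWL = ½ × 251.64319 × 17.86667 = 2248.01.

2248.01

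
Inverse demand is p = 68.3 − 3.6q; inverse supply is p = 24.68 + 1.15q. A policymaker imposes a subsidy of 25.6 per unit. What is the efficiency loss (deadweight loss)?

Competitive equilibrium: 68.3 − 3.6q = 24.68 + 1.15q → q* = 9.18316, p* = 35.24063.
The subsidy lowers effective supply by 25.6: p = 1.15q − 0.92.
New quantity: 68.3 − 3.6q = 1.15q − 0.92 → q' = 14.57263.
Overproduction Δq = 14.57263 − 9.18316 = 5.38947; wedge = subsidy = 25.6.
DWL = ½ × 5.38947 × 25.6 = 68.99.

68.99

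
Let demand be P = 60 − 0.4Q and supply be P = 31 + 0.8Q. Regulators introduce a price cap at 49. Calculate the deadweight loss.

Competitive equilibrium: 60 − 0.4Q = 31 + 0.8Q → Q* = 24.1667, P* = 50.3333.
At the ceiling P = 49, quantity supplied = (49 − 31)/0.8 = 22.5.
Willingness to pay at Q' = 22.5: 60 − 0.4·22.5 = 51.
ΔQ = 24.1667 − 22.5 = 1.6667; wedge = 51 − 49 = 2.
DWL = ½ × 1.6667 × 2 = 1.67.

1.67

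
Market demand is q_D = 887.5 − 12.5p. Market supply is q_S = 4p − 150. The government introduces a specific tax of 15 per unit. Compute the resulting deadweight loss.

340.91

In inverse form: demand p = 71 − 0.08q, supply p = 37.5 + 0.25q.
Competitive equilibrium: 71 − 0.08q = 37.5 + 0.25q → q* = 101.5152, p* = 62.8788.
With the tax, the buyer price exceeds the seller price by 15: (71 − 0.08q) − (37.5 + 0.25q) = 15 → q' = 56.0606.
Δq = 101.5152 − 56.0606 = 45.4546; the wedge equals the tax, 15.
Welfare loss = ½ × 45.4546 × 15 = 340.91.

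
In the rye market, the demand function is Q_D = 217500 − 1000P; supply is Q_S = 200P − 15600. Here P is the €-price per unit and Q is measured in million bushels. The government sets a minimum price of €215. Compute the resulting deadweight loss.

In inverse form: demand P = 217.5 − 0.001Q, supply P = 78 + 0.005Q.
Competitive equilibrium: 217.5 − 0.001Q = 78 + 0.005Q → Q* = 23250, P* = 194.25.
At the floor P = 215, quantity demanded = (217.5 − 215)/0.001 = 2500.
Sellers' marginal cost at Q' = 2500: 78 + 0.005·2500 = 90.5.
ΔQ = 23250 − 2500 = 20750; wedge = 215 − 90.5 = 124.5.
The triangle = ½ × 20750 × 124.5 = €1291687.50 million.

€1291687.50 million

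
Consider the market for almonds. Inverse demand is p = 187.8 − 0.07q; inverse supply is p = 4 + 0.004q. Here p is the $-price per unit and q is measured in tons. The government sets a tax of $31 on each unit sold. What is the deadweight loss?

Competitive equilibrium: 187.8 − 0.07q = 4 + 0.004q → q* = 2483.7838, p* = 13.9351.
With the tax, the buyer price exceeds the seller price by 31: (187.8 − 0.07q) − (4 + 0.004q) = 31 → q' = 2064.8649.
Δq = 2483.7838 − 2064.8649 = 418.9189; the wedge equals the tax, 31.
The triangle = ½ × 418.9189 × 31 = $6493.24.

$6493.24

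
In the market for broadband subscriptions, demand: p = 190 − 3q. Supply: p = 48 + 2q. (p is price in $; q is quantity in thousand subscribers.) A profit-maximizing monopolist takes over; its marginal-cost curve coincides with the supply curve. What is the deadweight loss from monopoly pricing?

Competitive equilibrium: 190 − 3q = 48 + 2q → q* = 28.4, p* = 104.8.
Marginal revenue: MR = 190 − 6q. Set MR = MC: 190 − 6q = 48 + 2q → q_m = 17.75.
Price p_m = 190 − 3·17.75 = 136.75; MC(q_m) = 48 + 2·17.75 = 83.5.
Competitive q* = 28.4, so Δq = 10.65; wedge = 136.75 − 83.5 = 53.25.
Deadweight loss = ½ × 10.65 × 53.25 = $283.56 thousand.

$283.56 thousand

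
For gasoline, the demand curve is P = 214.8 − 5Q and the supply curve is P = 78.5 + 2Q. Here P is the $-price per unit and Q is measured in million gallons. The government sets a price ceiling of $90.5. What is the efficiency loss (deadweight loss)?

$635.18 million

Competitive equilibrium: 214.8 − 5Q = 78.5 + 2Q → Q* = 19.4714, P* = 117.4429.
At the ceiling P = 90.5, quantity supplied = (90.5 − 78.5)/2 = 6.
Willingness to pay at Q' = 6: 214.8 − 5·6 = 184.8.
ΔQ = 19.4714 − 6 = 13.4714; wedge = 184.8 − 90.5 = 94.3.
DWL = ½ × 13.4714 × 94.3 = $635.18 million.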